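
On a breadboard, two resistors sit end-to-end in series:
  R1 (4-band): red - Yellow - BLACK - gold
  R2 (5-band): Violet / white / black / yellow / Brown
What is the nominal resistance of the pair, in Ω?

7900024 Ω

R1: red, yellow → 24; black ×1 → 24 Ω.
R2: violet, white, black → 790; yellow ×10^4 → 7900000 Ω.
Series: 24 + 7900000 = 7900024 Ω.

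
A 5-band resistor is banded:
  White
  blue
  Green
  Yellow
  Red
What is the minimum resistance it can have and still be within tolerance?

9457000 Ω

White → 9 (first significant figure)
Blue → 6 (second significant figure)
Green → 5 (third significant figure)
Yellow → ×10^4 multiplier
Red → ±2% tolerance
965 × 10000 = 9650000 Ω
Minimum = 9650000 × (1 − 2/100) = 9457000 Ω.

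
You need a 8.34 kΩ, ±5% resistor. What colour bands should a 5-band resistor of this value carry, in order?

grey, orange, yellow, brown, gold

8340 Ω = 834 × 10^1.
8 → grey
3 → orange
4 → yellow
Multiplier 10^1 → brown.
±5% tolerance → gold.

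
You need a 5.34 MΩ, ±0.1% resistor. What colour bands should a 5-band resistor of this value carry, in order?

5340000 Ω = 534 × 10^4.
5 → green
3 → orange
4 → yellow
Multiplier 10^4 → yellow.
±0.1% tolerance → violet.

green, orange, yellow, yellow, violet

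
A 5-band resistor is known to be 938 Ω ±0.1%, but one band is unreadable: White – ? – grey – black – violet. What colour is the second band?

938 Ω = 938 × 10^0.
The second band gives digit 3 of the significand, and 3 is orange.

orange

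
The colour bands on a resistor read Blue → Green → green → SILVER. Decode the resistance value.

Blue → 6 (first significant figure)
Green → 5 (second significant figure)
Green → ×10^5 multiplier
65 × 100000 = 6500000 Ω

6500000 Ω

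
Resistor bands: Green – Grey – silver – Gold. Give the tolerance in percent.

±5%

The last band, gold, is the tolerance band.
Gold corresponds to ±5%.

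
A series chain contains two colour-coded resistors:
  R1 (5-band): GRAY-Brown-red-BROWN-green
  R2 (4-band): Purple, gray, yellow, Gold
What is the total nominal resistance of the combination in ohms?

R1: grey, brown, red → 812; brown ×10 → 8120 Ω.
R2: violet, grey → 78; yellow ×10^4 → 780000 Ω.
Series: 8120 + 780000 = 788120 Ω.

788120 Ω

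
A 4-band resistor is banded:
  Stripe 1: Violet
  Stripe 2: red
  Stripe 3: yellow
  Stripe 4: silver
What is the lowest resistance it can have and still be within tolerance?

Violet → 7 (first significant figure)
Red → 2 (second significant figure)
Yellow → ×10^4 multiplier
Silver → ±10% tolerance
72 × 10000 = 720000 Ω
Lowest = 720000 × (1 − 10/100) = 648000 Ω.

648000 Ω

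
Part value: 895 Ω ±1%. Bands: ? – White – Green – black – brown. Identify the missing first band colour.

895 Ω = 895 × 10^0.
The first band gives digit 8 of the significand, and 8 is grey.

grey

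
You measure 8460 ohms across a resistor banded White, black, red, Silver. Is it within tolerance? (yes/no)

White → 9 (first significant figure)
Black → 0 (second significant figure)
Red → ×10^2 multiplier
Silver → ±10% tolerance
90 × 100 = 9000 Ω
Allowed range: 8100 Ω to 9900 Ω.
8460 ohms lies inside that range.

yes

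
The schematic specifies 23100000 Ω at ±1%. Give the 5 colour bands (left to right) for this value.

23100000 Ω = 231 × 10^5.
2 → red
3 → orange
1 → brown
Multiplier 10^5 → green.
±1% tolerance → brown.

red, orange, brown, green, brown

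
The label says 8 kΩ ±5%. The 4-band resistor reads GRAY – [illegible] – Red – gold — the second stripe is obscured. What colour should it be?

8000 Ω = 80 × 10^2.
The second band gives digit 0 of the significand, and 0 is black.

black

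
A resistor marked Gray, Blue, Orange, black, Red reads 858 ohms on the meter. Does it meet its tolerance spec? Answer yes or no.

yes

Grey → 8 (first significant figure)
Blue → 6 (second significant figure)
Orange → 3 (third significant figure)
Black → ×1 multiplier
Red → ±2% tolerance
863 × 1 = 863 Ω
Allowed range: 845.74 Ω to 880.26 Ω.
858 ohms lies inside that range.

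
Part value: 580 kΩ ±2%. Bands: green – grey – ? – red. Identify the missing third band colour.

yellow

580000 Ω = 58 × 10^4.
The third band is the multiplier, 10^4, which is yellow.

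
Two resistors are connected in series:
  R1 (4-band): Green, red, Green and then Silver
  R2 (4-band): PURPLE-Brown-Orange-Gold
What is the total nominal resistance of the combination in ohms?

R1: green, red → 52; green ×10^5 → 5200000 Ω.
R2: violet, brown → 71; orange ×10^3 → 71000 Ω.
Series: 5200000 + 71000 = 5271000 Ω.

5271000 Ω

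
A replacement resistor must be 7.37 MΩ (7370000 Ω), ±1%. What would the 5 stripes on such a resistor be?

7370000 Ω = 737 × 10^4.
7 → violet
3 → orange
7 → violet
Multiplier 10^4 → yellow.
±1% tolerance → brown.

violet, orange, violet, yellow, brown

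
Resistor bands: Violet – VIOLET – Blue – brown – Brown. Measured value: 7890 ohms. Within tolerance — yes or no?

no

Violet → 7 (first significant figure)
Violet → 7 (second significant figure)
Blue → 6 (third significant figure)
Brown → ×10 multiplier
Brown → ±1% tolerance
776 × 10 = 7760 Ω
Allowed range: 7682.4 Ω to 7837.6 Ω.
7890 ohms lies outside that range.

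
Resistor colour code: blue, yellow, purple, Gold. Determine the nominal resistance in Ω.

640000000 Ω

Blue → 6 (first significant figure)
Yellow → 4 (second significant figure)
Violet → ×10^7 multiplier
64 × 10000000 = 640000000 Ω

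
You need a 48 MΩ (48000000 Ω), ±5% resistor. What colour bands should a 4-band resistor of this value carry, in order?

yellow, grey, blue, gold

48000000 Ω = 48 × 10^6.
4 → yellow
8 → grey
Multiplier 10^6 → blue.
±5% tolerance → gold.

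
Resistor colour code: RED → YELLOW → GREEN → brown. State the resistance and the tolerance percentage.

2400000 Ω ±1%

Red → 2 (first significant figure)
Yellow → 4 (second significant figure)
Green → ×10^5 multiplier
Brown → ±1% tolerance
24 × 100000 = 2400000 Ω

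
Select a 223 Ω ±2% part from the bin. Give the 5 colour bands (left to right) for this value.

223 Ω = 223 × 10^0.
2 → red
2 → red
3 → orange
Multiplier 10^0 → black.
±2% tolerance → red.

red, red, orange, black, red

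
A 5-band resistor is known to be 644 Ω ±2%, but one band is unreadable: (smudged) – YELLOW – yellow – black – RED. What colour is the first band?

644 Ω = 644 × 10^0.
The first band gives digit 6 of the significand, and 6 is blue.

blue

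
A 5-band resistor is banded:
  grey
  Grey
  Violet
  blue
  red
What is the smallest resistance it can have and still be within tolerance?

869260000 Ω

Grey → 8 (first significant figure)
Grey → 8 (second significant figure)
Violet → 7 (third significant figure)
Blue → ×10^6 multiplier
Red → ±2% tolerance
887 × 1000000 = 887000000 Ω
Smallest = 887000000 × (1 − 2/100) = 869260000 Ω.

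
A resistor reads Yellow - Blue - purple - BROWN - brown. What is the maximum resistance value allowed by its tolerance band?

Yellow → 4 (first significant figure)
Blue → 6 (second significant figure)
Violet → 7 (third significant figure)
Brown → ×10 multiplier
Brown → ±1% tolerance
467 × 10 = 4670 Ω
Maximum = 4670 × (1 + 1/100) = 4716.7 Ω.

4716.7 Ω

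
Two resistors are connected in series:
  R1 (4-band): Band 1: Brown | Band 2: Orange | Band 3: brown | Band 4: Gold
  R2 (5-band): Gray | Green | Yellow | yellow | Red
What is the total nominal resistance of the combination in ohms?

R1: brown, orange → 13; brown ×10 → 130 Ω.
R2: grey, green, yellow → 854; yellow ×10^4 → 8540000 Ω.
Series: 130 + 8540000 = 8540130 Ω.

8540130 Ω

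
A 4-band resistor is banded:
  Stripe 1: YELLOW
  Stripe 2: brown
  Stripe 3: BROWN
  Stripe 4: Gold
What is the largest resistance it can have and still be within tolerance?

Yellow → 4 (first significant figure)
Brown → 1 (second significant figure)
Brown → ×10 multiplier
Gold → ±5% tolerance
41 × 10 = 410 Ω
Largest = 410 × (1 + 5/100) = 430.5 Ω.

430.5 Ω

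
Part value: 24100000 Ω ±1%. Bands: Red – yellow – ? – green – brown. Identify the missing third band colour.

24100000 Ω = 241 × 10^5.
The third band gives digit 1 of the significand, and 1 is brown.

brown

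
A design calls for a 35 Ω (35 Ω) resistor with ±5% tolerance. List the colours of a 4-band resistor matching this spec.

orange, green, black, gold

35 Ω = 35 × 10^0.
3 → orange
5 → green
Multiplier 10^0 → black.
±5% tolerance → gold.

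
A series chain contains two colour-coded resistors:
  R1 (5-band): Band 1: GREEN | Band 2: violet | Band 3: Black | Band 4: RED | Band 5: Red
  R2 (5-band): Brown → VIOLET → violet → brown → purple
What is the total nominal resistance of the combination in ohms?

58770 Ω

R1: green, violet, black → 570; red ×10^2 → 57000 Ω.
R2: brown, violet, violet → 177; brown ×10 → 1770 Ω.
Series: 57000 + 1770 = 58770 Ω.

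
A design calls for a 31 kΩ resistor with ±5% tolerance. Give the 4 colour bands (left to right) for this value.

31000 Ω = 31 × 10^3.
3 → orange
1 → brown
Multiplier 10^3 → orange.
±5% tolerance → gold.

orange, brown, orange, gold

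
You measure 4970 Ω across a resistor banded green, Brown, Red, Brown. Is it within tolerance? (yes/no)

Green → 5 (first significant figure)
Brown → 1 (second significant figure)
Red → ×10^2 multiplier
Brown → ±1% tolerance
51 × 100 = 5100 Ω
Allowed range: 5049 Ω to 5151 Ω.
4970 Ω lies outside that range.

no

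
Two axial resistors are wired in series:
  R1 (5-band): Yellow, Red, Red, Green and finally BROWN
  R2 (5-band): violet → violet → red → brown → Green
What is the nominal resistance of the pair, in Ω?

R1: yellow, red, red → 422; green ×10^5 → 42200000 Ω.
R2: violet, violet, red → 772; brown ×10 → 7720 Ω.
Series: 42200000 + 7720 = 42207720 Ω.

42207720 Ω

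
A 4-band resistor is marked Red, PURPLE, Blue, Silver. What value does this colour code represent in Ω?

27000000 Ω

Red → 2 (first significant figure)
Violet → 7 (second significant figure)
Blue → ×10^6 multiplier
27 × 1000000 = 27000000 Ω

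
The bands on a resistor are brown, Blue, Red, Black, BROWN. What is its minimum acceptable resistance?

160.38 Ω

Brown → 1 (first significant figure)
Blue → 6 (second significant figure)
Red → 2 (third significant figure)
Black → ×1 multiplier
Brown → ±1% tolerance
162 × 1 = 162 Ω
Minimum = 162 × (1 − 1/100) = 160.38 Ω.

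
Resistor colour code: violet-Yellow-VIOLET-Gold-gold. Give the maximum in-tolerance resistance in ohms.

Violet → 7 (first significant figure)
Yellow → 4 (second significant figure)
Violet → 7 (third significant figure)
Gold → ×0.1 multiplier
Gold → ±5% tolerance
747 × 0.1 = 74.7 Ω
Maximum = 74.7 × (1 + 5/100) = 78.435 Ω.

78.435 Ω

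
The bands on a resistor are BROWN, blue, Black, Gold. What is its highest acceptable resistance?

16.8 Ω

Brown → 1 (first significant figure)
Blue → 6 (second significant figure)
Black → ×1 multiplier
Gold → ±5% tolerance
16 × 1 = 16 Ω
Highest = 16 × (1 + 5/100) = 16.8 Ω.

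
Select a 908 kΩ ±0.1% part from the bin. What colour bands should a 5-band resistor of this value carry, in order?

908000 Ω = 908 × 10^3.
9 → white
0 → black
8 → grey
Multiplier 10^3 → orange.
±0.1% tolerance → violet.

white, black, grey, orange, violet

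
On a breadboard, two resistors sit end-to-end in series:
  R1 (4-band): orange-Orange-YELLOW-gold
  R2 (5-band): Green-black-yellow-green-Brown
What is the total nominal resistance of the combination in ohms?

50730000 Ω

R1: orange, orange → 33; yellow ×10^4 → 330000 Ω.
R2: green, black, yellow → 504; green ×10^5 → 50400000 Ω.
Series: 330000 + 50400000 = 50730000 Ω.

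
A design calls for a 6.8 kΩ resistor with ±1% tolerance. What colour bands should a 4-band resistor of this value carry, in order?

blue, grey, red, brown

6800 Ω = 68 × 10^2.
6 → blue
8 → grey
Multiplier 10^2 → red.
±1% tolerance → brown.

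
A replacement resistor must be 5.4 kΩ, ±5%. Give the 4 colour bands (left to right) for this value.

green, yellow, red, gold

5400 Ω = 54 × 10^2.
5 → green
4 → yellow
Multiplier 10^2 → red.
±5% tolerance → gold.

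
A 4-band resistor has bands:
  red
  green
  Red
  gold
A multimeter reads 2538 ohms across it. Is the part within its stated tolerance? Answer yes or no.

Red → 2 (first significant figure)
Green → 5 (second significant figure)
Red → ×10^2 multiplier
Gold → ±5% tolerance
25 × 100 = 2500 Ω
Allowed range: 2375 Ω to 2625 Ω.
2538 ohms lies inside that range.

yes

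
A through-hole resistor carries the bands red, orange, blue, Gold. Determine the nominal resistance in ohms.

23000000 Ω

Red → 2 (first significant figure)
Orange → 3 (second significant figure)
Blue → ×10^6 multiplier
23 × 1000000 = 23000000 Ω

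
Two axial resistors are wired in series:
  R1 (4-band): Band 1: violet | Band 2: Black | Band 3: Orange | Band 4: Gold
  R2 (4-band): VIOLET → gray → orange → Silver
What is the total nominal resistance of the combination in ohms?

148000 Ω

R1: violet, black → 70; orange ×10^3 → 70000 Ω.
R2: violet, grey → 78; orange ×10^3 → 78000 Ω.
Series: 70000 + 78000 = 148000 Ω.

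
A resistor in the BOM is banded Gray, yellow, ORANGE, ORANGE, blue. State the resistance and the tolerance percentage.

Grey → 8 (first significant figure)
Yellow → 4 (second significant figure)
Orange → 3 (third significant figure)
Orange → ×10^3 multiplier
Blue → ±0.25% tolerance
843 × 1000 = 843000 Ω

843000 Ω ±0.25%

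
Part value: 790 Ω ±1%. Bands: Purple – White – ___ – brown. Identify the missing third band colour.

790 Ω = 79 × 10^1.
The third band is the multiplier, 10^1, which is brown.

brown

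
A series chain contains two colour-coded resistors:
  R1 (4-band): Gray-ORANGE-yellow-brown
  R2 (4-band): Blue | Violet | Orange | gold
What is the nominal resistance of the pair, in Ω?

897000 Ω

R1: grey, orange → 83; yellow ×10^4 → 830000 Ω.
R2: blue, violet → 67; orange ×10^3 → 67000 Ω.
Series: 830000 + 67000 = 897000 Ω.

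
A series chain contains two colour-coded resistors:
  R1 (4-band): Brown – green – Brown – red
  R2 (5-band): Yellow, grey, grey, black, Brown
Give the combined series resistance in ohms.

638 Ω

R1: brown, green → 15; brown ×10 → 150 Ω.
R2: yellow, grey, grey → 488; black ×1 → 488 Ω.
Series: 150 + 488 = 638 Ω.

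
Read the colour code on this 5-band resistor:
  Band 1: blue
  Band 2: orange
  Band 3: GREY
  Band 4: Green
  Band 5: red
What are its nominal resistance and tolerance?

63800000 Ω ±2%

Blue → 6 (first significant figure)
Orange → 3 (second significant figure)
Grey → 8 (third significant figure)
Green → ×10^5 multiplier
Red → ±2% tolerance
638 × 100000 = 63800000 Ω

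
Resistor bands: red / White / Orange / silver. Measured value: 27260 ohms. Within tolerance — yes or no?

yes

Red → 2 (first significant figure)
White → 9 (second significant figure)
Orange → ×10^3 multiplier
Silver → ±10% tolerance
29 × 1000 = 29000 Ω
Allowed range: 26100 Ω to 31900 Ω.
27260 ohms lies inside that range.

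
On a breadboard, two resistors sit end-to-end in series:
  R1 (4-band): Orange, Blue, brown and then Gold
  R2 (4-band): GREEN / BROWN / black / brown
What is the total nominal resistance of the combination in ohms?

411 Ω

R1: orange, blue → 36; brown ×10 → 360 Ω.
R2: green, brown → 51; black ×1 → 51 Ω.
Series: 360 + 51 = 411 Ω.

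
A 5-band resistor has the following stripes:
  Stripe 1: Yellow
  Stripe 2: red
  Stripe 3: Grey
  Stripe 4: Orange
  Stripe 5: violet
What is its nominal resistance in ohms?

428000 Ω

Yellow → 4 (first significant figure)
Red → 2 (second significant figure)
Grey → 8 (third significant figure)
Orange → ×10^3 multiplier
428 × 1000 = 428000 Ω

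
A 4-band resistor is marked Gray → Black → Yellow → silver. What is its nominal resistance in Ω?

Grey → 8 (first significant figure)
Black → 0 (second significant figure)
Yellow → ×10^4 multiplier
80 × 10000 = 800000 Ω

800000 Ω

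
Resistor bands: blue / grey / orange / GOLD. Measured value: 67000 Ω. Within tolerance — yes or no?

yes

Blue → 6 (first significant figure)
Grey → 8 (second significant figure)
Orange → ×10^3 multiplier
Gold → ±5% tolerance
68 × 1000 = 68000 Ω
Allowed range: 64600 Ω to 71400 Ω.
67000 Ω lies inside that range.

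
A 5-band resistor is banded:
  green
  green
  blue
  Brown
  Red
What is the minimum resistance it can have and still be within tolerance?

Green → 5 (first significant figure)
Green → 5 (second significant figure)
Blue → 6 (third significant figure)
Brown → ×10 multiplier
Red → ±2% tolerance
556 × 10 = 5560 Ω
Minimum = 5560 × (1 − 2/100) = 5448.8 Ω.

5448.8 Ω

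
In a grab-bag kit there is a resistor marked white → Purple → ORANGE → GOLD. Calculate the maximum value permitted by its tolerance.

White → 9 (first significant figure)
Violet → 7 (second significant figure)
Orange → ×10^3 multiplier
Gold → ±5% tolerance
97 × 1000 = 97000 Ω
Maximum = 97000 × (1 + 5/100) = 101850 Ω.

101850 Ω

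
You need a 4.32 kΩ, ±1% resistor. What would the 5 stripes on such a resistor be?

yellow, orange, red, brown, brown

4320 Ω = 432 × 10^1.
4 → yellow
3 → orange
2 → red
Multiplier 10^1 → brown.
±1% tolerance → brown.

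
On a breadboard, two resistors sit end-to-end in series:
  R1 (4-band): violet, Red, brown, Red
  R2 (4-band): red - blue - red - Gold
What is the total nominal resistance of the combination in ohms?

3320 Ω

R1: violet, red → 72; brown ×10 → 720 Ω.
R2: red, blue → 26; red ×10^2 → 2600 Ω.
Series: 720 + 2600 = 3320 Ω.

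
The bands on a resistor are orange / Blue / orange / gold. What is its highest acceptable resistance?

37800 Ω

Orange → 3 (first significant figure)
Blue → 6 (second significant figure)
Orange → ×10^3 multiplier
Gold → ±5% tolerance
36 × 1000 = 36000 Ω
Highest = 36000 × (1 + 5/100) = 37800 Ω.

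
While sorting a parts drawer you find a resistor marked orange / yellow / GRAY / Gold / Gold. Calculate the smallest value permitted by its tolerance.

33.06 Ω

Orange → 3 (first significant figure)
Yellow → 4 (second significant figure)
Grey → 8 (third significant figure)
Gold → ×0.1 multiplier
Gold → ±5% tolerance
348 × 0.1 = 34.8 Ω
Smallest = 34.8 × (1 − 5/100) = 33.06 Ω.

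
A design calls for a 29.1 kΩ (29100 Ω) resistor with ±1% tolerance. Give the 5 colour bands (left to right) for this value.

red, white, brown, red, brown

29100 Ω = 291 × 10^2.
2 → red
9 → white
1 → brown
Multiplier 10^2 → red.
±1% tolerance → brown.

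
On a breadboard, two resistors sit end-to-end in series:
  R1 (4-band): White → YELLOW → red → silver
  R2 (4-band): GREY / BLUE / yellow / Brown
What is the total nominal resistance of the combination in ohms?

R1: white, yellow → 94; red ×10^2 → 9400 Ω.
R2: grey, blue → 86; yellow ×10^4 → 860000 Ω.
Series: 9400 + 860000 = 869400 Ω.

869400 Ω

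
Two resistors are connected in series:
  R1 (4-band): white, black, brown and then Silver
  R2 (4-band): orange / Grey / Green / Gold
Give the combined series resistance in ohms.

3800900 Ω

R1: white, black → 90; brown ×10 → 900 Ω.
R2: orange, grey → 38; green ×10^5 → 3800000 Ω.
Series: 900 + 3800000 = 3800900 Ω.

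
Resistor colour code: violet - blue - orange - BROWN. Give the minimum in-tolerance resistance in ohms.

Violet → 7 (first significant figure)
Blue → 6 (second significant figure)
Orange → ×10^3 multiplier
Brown → ±1% tolerance
76 × 1000 = 76000 Ω
Minimum = 76000 × (1 − 1/100) = 75240 Ω.

75240 Ω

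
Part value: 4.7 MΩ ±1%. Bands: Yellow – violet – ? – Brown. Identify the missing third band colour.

green

4700000 Ω = 47 × 10^5.
The third band is the multiplier, 10^5, which is green.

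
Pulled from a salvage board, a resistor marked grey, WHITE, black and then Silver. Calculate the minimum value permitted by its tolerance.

80.1 Ω

Grey → 8 (first significant figure)
White → 9 (second significant figure)
Black → ×1 multiplier
Silver → ±10% tolerance
89 × 1 = 89 Ω
Minimum = 89 × (1 − 10/100) = 80.1 Ω.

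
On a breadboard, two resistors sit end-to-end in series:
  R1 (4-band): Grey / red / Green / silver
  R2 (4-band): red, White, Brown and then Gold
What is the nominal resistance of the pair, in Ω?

8200290 Ω

R1: grey, red → 82; green ×10^5 → 8200000 Ω.
R2: red, white → 29; brown ×10 → 290 Ω.
Series: 8200000 + 290 = 8200290 Ω.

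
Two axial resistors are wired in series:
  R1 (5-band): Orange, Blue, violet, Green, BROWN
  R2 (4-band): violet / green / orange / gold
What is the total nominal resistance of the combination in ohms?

R1: orange, blue, violet → 367; green ×10^5 → 36700000 Ω.
R2: violet, green → 75; orange ×10^3 → 75000 Ω.
Series: 36700000 + 75000 = 36775000 Ω.

36775000 Ω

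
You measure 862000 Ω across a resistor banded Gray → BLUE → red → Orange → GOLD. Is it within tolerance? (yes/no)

yes

Grey → 8 (first significant figure)
Blue → 6 (second significant figure)
Red → 2 (third significant figure)
Orange → ×10^3 multiplier
Gold → ±5% tolerance
862 × 1000 = 862000 Ω
Allowed range: 818900 Ω to 905100 Ω.
862000 Ω lies inside that range.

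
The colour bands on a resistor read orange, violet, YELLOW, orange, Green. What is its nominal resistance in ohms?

374000 Ω

Orange → 3 (first significant figure)
Violet → 7 (second significant figure)
Yellow → 4 (third significant figure)
Orange → ×10^3 multiplier
374 × 1000 = 374000 Ω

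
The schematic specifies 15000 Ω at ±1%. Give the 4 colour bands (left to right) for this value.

brown, green, orange, brown

15000 Ω = 15 × 10^3.
1 → brown
5 → green
Multiplier 10^3 → orange.
±1% tolerance → brown.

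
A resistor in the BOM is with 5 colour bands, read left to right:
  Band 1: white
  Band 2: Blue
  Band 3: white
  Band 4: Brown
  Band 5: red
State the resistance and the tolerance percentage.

9690 Ω ±2%

White → 9 (first significant figure)
Blue → 6 (second significant figure)
White → 9 (third significant figure)
Brown → ×10 multiplier
Red → ±2% tolerance
969 × 10 = 9690 Ω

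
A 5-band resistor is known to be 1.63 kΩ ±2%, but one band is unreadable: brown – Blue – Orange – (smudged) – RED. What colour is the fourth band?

brown

1630 Ω = 163 × 10^1.
The fourth band is the multiplier, 10^1, which is brown.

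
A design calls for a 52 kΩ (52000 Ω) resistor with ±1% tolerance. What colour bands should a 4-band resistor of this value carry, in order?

52000 Ω = 52 × 10^3.
5 → green
2 → red
Multiplier 10^3 → orange.
±1% tolerance → brown.

green, red, orange, brown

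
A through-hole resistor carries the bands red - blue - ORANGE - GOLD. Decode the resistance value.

Red → 2 (first significant figure)
Blue → 6 (second significant figure)
Orange → ×10^3 multiplier
26 × 1000 = 26000 Ω

26000 Ω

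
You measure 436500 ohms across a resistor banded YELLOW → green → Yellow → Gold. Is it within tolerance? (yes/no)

yes

Yellow → 4 (first significant figure)
Green → 5 (second significant figure)
Yellow → ×10^4 multiplier
Gold → ±5% tolerance
45 × 10000 = 450000 Ω
Allowed range: 427500 Ω to 472500 Ω.
436500 ohms lies inside that range.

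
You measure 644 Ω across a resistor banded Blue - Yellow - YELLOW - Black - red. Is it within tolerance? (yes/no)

Blue → 6 (first significant figure)
Yellow → 4 (second significant figure)
Yellow → 4 (third significant figure)
Black → ×1 multiplier
Red → ±2% tolerance
644 × 1 = 644 Ω
Allowed range: 631.12 Ω to 656.88 Ω.
644 Ω lies inside that range.

yes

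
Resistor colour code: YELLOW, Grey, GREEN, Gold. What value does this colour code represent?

4800000 Ω

Yellow → 4 (first significant figure)
Grey → 8 (second significant figure)
Green → ×10^5 multiplier
48 × 100000 = 4800000 Ω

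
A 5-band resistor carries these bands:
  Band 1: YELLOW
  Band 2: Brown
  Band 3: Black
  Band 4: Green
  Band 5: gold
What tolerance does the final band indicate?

The last band, gold, is the tolerance band.
Gold corresponds to ±5%.

±5%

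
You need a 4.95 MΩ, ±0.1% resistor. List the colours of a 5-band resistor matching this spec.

4950000 Ω = 495 × 10^4.
4 → yellow
9 → white
5 → green
Multiplier 10^4 → yellow.
±0.1% tolerance → violet.

yellow, white, green, yellow, violet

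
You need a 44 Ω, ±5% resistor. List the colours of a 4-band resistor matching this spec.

yellow, yellow, black, gold

44 Ω = 44 × 10^0.
4 → yellow
4 → yellow
Multiplier 10^0 → black.
±5% tolerance → gold.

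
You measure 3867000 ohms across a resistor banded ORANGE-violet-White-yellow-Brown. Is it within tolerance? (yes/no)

no

Orange → 3 (first significant figure)
Violet → 7 (second significant figure)
White → 9 (third significant figure)
Yellow → ×10^4 multiplier
Brown → ±1% tolerance
379 × 10000 = 3790000 Ω
Allowed range: 3752100 Ω to 3827900 Ω.
3867000 ohms lies outside that range.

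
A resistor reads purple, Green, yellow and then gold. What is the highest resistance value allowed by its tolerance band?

Violet → 7 (first significant figure)
Green → 5 (second significant figure)
Yellow → ×10^4 multiplier
Gold → ±5% tolerance
75 × 10000 = 750000 Ω
Highest = 750000 × (1 + 5/100) = 787500 Ω.

787500 Ω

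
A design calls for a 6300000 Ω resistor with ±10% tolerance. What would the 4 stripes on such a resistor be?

6300000 Ω = 63 × 10^5.
6 → blue
3 → orange
Multiplier 10^5 → green.
±10% tolerance → silver.

blue, orange, green, silver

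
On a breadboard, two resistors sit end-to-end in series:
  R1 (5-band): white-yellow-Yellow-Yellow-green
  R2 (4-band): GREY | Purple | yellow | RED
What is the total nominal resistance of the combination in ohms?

10310000 Ω

R1: white, yellow, yellow → 944; yellow ×10^4 → 9440000 Ω.
R2: grey, violet → 87; yellow ×10^4 → 870000 Ω.
Series: 9440000 + 870000 = 10310000 Ω.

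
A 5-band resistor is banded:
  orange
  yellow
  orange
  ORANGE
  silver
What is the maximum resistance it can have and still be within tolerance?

Orange → 3 (first significant figure)
Yellow → 4 (second significant figure)
Orange → 3 (third significant figure)
Orange → ×10^3 multiplier
Silver → ±10% tolerance
343 × 1000 = 343000 Ω
Maximum = 343000 × (1 + 10/100) = 377300 Ω.

377300 Ω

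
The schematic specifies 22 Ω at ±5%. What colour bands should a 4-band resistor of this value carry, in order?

22 Ω = 22 × 10^0.
2 → red
2 → red
Multiplier 10^0 → black.
±5% tolerance → gold.

red, red, black, gold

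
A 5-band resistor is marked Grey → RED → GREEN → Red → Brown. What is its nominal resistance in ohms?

Grey → 8 (first significant figure)
Red → 2 (second significant figure)
Green → 5 (third significant figure)
Red → ×10^2 multiplier
825 × 100 = 82500 Ω

82500 Ω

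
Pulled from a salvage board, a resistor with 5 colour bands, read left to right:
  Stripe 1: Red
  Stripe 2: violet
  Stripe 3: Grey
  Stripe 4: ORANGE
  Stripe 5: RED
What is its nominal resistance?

Red → 2 (first significant figure)
Violet → 7 (second significant figure)
Grey → 8 (third significant figure)
Orange → ×10^3 multiplier
278 × 1000 = 278000 Ω

278000 Ω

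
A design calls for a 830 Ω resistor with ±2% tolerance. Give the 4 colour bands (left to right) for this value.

grey, orange, brown, red

830 Ω = 83 × 10^1.
8 → grey
3 → orange
Multiplier 10^1 → brown.
±2% tolerance → red.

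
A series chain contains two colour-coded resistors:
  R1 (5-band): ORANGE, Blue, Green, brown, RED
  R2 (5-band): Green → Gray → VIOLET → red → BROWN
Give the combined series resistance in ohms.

62350 Ω

R1: orange, blue, green → 365; brown ×10 → 3650 Ω.
R2: green, grey, violet → 587; red ×10^2 → 58700 Ω.
Series: 3650 + 58700 = 62350 Ω.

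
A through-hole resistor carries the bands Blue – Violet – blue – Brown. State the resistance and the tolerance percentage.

Blue → 6 (first significant figure)
Violet → 7 (second significant figure)
Blue → ×10^6 multiplier
Brown → ±1% tolerance
67 × 1000000 = 67000000 Ω

67000000 Ω ±1%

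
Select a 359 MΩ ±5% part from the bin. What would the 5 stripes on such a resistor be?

orange, green, white, blue, gold

359000000 Ω = 359 × 10^6.
3 → orange
5 → green
9 → white
Multiplier 10^6 → blue.
±5% tolerance → gold.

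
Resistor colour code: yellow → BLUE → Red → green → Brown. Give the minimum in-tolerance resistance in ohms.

45738000 Ω

Yellow → 4 (first significant figure)
Blue → 6 (second significant figure)
Red → 2 (third significant figure)
Green → ×10^5 multiplier
Brown → ±1% tolerance
462 × 100000 = 46200000 Ω
Minimum = 46200000 × (1 − 1/100) = 45738000 Ω.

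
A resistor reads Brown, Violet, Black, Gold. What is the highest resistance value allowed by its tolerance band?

Brown → 1 (first significant figure)
Violet → 7 (second significant figure)
Black → ×1 multiplier
Gold → ±5% tolerance
17 × 1 = 17 Ω
Highest = 17 × (1 + 5/100) = 17.85 Ω.

17.85 Ω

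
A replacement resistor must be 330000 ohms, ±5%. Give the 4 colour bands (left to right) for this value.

orange, orange, yellow, gold

330000 Ω = 33 × 10^4.
3 → orange
3 → orange
Multiplier 10^4 → yellow.
±5% tolerance → gold.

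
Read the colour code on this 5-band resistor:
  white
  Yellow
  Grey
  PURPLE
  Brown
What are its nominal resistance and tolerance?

White → 9 (first significant figure)
Yellow → 4 (second significant figure)
Grey → 8 (third significant figure)
Violet → ×10^7 multiplier
Brown → ±1% tolerance
948 × 10000000 = 9480000000 Ω

9480000000 Ω ±1%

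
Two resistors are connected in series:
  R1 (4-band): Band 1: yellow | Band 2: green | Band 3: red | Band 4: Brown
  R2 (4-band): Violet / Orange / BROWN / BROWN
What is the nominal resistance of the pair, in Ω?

R1: yellow, green → 45; red ×10^2 → 4500 Ω.
R2: violet, orange → 73; brown ×10 → 730 Ω.
Series: 4500 + 730 = 5230 Ω.

5230 Ω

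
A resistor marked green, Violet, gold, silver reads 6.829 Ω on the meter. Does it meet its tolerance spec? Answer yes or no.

no

Green → 5 (first significant figure)
Violet → 7 (second significant figure)
Gold → ×0.1 multiplier
Silver → ±10% tolerance
57 × 0.1 = 5.7 Ω
Allowed range: 5.13 Ω to 6.27 Ω.
6.829 Ω lies outside that range.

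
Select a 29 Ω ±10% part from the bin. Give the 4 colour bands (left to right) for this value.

29 Ω = 29 × 10^0.
2 → red
9 → white
Multiplier 10^0 → black.
±10% tolerance → silver.

red, white, black, silver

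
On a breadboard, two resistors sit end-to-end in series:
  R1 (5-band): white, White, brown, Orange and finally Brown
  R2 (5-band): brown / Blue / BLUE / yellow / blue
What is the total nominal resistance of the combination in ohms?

R1: white, white, brown → 991; orange ×10^3 → 991000 Ω.
R2: brown, blue, blue → 166; yellow ×10^4 → 1660000 Ω.
Series: 991000 + 1660000 = 2651000 Ω.

2651000 Ω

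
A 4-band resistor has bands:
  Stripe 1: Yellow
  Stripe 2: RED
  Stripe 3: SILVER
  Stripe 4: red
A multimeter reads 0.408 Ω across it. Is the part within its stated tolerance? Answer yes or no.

no

Yellow → 4 (first significant figure)
Red → 2 (second significant figure)
Silver → ×0.01 multiplier
Red → ±2% tolerance
42 × 0.01 = 0.42 Ω
Allowed range: 0.4116 Ω to 0.4284 Ω.
0.408 Ω lies outside that range.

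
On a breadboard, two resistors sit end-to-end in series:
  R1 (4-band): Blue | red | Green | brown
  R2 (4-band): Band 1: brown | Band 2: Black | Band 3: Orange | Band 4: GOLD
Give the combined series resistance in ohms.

6210000 Ω

R1: blue, red → 62; green ×10^5 → 6200000 Ω.
R2: brown, black → 10; orange ×10^3 → 10000 Ω.
Series: 6200000 + 10000 = 6210000 Ω.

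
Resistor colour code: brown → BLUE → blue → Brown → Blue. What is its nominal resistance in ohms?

1660 Ω

Brown → 1 (first significant figure)
Blue → 6 (second significant figure)
Blue → 6 (third significant figure)
Brown → ×10 multiplier
166 × 10 = 1660 Ω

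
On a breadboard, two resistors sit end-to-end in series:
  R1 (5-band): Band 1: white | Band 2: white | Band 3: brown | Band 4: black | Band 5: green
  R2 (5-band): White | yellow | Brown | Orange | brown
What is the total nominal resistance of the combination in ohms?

R1: white, white, brown → 991; black ×1 → 991 Ω.
R2: white, yellow, brown → 941; orange ×10^3 → 941000 Ω.
Series: 991 + 941000 = 941991 Ω.

941991 Ω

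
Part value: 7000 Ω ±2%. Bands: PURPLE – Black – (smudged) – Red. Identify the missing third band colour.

red

7000 Ω = 70 × 10^2.
The third band is the multiplier, 10^2, which is red.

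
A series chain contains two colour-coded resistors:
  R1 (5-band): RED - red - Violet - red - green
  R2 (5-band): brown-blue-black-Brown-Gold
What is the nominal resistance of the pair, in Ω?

24300 Ω

R1: red, red, violet → 227; red ×10^2 → 22700 Ω.
R2: brown, blue, black → 160; brown ×10 → 1600 Ω.
Series: 22700 + 1600 = 24300 Ω.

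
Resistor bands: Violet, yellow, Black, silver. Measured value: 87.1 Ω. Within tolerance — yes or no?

no

Violet → 7 (first significant figure)
Yellow → 4 (second significant figure)
Black → ×1 multiplier
Silver → ±10% tolerance
74 × 1 = 74 Ω
Allowed range: 66.6 Ω to 81.4 Ω.
87.1 Ω lies outside that range.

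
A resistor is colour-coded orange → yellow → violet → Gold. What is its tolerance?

±5%

The last band, gold, is the tolerance band.
Gold corresponds to ±5%.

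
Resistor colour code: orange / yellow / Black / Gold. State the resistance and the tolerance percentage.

34 Ω ±5%

Orange → 3 (first significant figure)
Yellow → 4 (second significant figure)
Black → ×1 multiplier
Gold → ±5% tolerance
34 × 1 = 34 Ω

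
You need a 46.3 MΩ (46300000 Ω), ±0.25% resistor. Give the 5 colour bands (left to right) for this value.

yellow, blue, orange, green, blue

46300000 Ω = 463 × 10^5.
4 → yellow
6 → blue
3 → orange
Multiplier 10^5 → green.
±0.25% tolerance → blue.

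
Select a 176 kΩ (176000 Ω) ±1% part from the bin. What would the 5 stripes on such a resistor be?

176000 Ω = 176 × 10^3.
1 → brown
7 → violet
6 → blue
Multiplier 10^3 → orange.
±1% tolerance → brown.

brown, violet, blue, orange, brown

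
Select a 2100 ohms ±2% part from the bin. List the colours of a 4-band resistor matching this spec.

2100 Ω = 21 × 10^2.
2 → red
1 → brown
Multiplier 10^2 → red.
±2% tolerance → red.

red, brown, red, red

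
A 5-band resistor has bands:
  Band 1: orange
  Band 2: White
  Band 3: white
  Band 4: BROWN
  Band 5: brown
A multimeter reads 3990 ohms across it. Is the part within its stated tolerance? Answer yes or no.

Orange → 3 (first significant figure)
White → 9 (second significant figure)
White → 9 (third significant figure)
Brown → ×10 multiplier
Brown → ±1% tolerance
399 × 10 = 3990 Ω
Allowed range: 3950.1 Ω to 4029.9 Ω.
3990 ohms lies inside that range.

yes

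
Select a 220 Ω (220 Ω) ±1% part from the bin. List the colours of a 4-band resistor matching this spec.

red, red, brown, brown

220 Ω = 22 × 10^1.
2 → red
2 → red
Multiplier 10^1 → brown.
±1% tolerance → brown.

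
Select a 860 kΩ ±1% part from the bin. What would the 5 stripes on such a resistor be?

860000 Ω = 860 × 10^3.
8 → grey
6 → blue
0 → black
Multiplier 10^3 → orange.
±1% tolerance → brown.

grey, blue, black, orange, brown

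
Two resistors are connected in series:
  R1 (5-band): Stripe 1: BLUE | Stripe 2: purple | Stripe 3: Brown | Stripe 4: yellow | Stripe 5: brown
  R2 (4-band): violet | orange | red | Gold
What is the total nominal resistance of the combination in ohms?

R1: blue, violet, brown → 671; yellow ×10^4 → 6710000 Ω.
R2: violet, orange → 73; red ×10^2 → 7300 Ω.
Series: 6710000 + 7300 = 6717300 Ω.

6717300 Ω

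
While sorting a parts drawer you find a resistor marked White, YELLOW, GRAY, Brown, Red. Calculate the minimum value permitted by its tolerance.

White → 9 (first significant figure)
Yellow → 4 (second significant figure)
Grey → 8 (third significant figure)
Brown → ×10 multiplier
Red → ±2% tolerance
948 × 10 = 9480 Ω
Minimum = 9480 × (1 − 2/100) = 9290.4 Ω.

9290.4 Ω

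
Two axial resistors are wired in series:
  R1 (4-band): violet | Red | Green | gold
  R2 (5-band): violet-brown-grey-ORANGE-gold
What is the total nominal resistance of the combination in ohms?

R1: violet, red → 72; green ×10^5 → 7200000 Ω.
R2: violet, brown, grey → 718; orange ×10^3 → 718000 Ω.
Series: 7200000 + 718000 = 7918000 Ω.

7918000 Ω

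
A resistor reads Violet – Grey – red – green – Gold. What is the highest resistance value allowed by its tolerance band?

82110000 Ω

Violet → 7 (first significant figure)
Grey → 8 (second significant figure)
Red → 2 (third significant figure)
Green → ×10^5 multiplier
Gold → ±5% tolerance
782 × 100000 = 78200000 Ω
Highest = 78200000 × (1 + 5/100) = 82110000 Ω.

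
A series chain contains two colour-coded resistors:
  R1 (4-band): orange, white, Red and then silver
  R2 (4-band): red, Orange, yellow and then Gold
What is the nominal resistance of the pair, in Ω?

R1: orange, white → 39; red ×10^2 → 3900 Ω.
R2: red, orange → 23; yellow ×10^4 → 230000 Ω.
Series: 3900 + 230000 = 233900 Ω.

233900 Ω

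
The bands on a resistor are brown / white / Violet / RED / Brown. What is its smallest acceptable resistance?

19503 Ω

Brown → 1 (first significant figure)
White → 9 (second significant figure)
Violet → 7 (third significant figure)
Red → ×10^2 multiplier
Brown → ±1% tolerance
197 × 100 = 19700 Ω
Smallest = 19700 × (1 − 1/100) = 19503 Ω.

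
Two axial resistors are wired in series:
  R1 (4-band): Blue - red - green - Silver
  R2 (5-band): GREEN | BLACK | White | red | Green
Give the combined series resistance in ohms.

6250900 Ω

R1: blue, red → 62; green ×10^5 → 6200000 Ω.
R2: green, black, white → 509; red ×10^2 → 50900 Ω.
Series: 6200000 + 50900 = 6250900 Ω.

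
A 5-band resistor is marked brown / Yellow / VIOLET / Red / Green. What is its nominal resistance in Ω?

Brown → 1 (first significant figure)
Yellow → 4 (second significant figure)
Violet → 7 (third significant figure)
Red → ×10^2 multiplier
147 × 100 = 14700 Ω

14700 Ω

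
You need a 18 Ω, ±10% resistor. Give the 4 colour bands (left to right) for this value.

18 Ω = 18 × 10^0.
1 → brown
8 → grey
Multiplier 10^0 → black.
±10% tolerance → silver.

brown, grey, black, silver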